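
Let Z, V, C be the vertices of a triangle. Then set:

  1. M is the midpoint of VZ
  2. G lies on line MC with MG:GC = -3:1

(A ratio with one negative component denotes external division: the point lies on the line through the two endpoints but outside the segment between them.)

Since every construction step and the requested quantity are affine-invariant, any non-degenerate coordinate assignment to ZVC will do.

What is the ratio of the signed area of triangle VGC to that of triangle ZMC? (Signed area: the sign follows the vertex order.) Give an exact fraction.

Choose coordinates Z = (0, 0), V = (1, 0), C = (0, 1).
1. M is the midpoint of VZ ⇒ M = (1/2, 0)
2. G lies on line MC with MG:GC = -3:1 ⇒ G = (-1/4, 3/2)
2·[VGC] = 1/4, 2·[ZMC] = 1/2
[VGC]:[ZMC] = 1/4:1/2 = 1/2

[VGC]:[ZMC] = 1/2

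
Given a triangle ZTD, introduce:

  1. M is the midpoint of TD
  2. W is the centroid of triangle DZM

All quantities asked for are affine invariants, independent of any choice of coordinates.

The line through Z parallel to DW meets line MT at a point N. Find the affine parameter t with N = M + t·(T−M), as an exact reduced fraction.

t = -2

Set Z = (0, 0), T = (1, 0), D = (0, 1); any affine frame gives the same invariant.
1. M is the midpoint of TD ⇒ M = (1/2, 1/2)
2. W is the centroid of triangle DZM ⇒ W = (1/6, 1/2)
through Z parallel to DW: direction (1/6, -1/2); meets MT at N = (-1/2, 3/2)
N = M + t·(T−M) with t = -2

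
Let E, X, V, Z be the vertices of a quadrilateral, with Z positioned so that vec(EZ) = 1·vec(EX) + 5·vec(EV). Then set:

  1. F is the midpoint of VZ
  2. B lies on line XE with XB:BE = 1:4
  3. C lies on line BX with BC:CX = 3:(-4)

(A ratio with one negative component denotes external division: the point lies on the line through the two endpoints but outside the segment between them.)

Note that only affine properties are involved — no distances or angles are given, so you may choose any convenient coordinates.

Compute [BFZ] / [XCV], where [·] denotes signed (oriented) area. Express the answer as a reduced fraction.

Work in coordinates with E = (0, 0), X = (1, 0), V = (0, 1), Z = (1, 5).
1. F is the midpoint of VZ ⇒ F = (1/2, 3)
2. B lies on line XE with XB:BE = 1:4 ⇒ B = (4/5, 0)
3. C lies on line BX with BC:CX = 3:(-4) ⇒ C = (1/5, 0)
2·[BFZ] = -21/10, 2·[XCV] = -4/5
[BFZ]:[XCV] = -21/10:-4/5 = 21/8

[BFZ]:[XCV] = 21/8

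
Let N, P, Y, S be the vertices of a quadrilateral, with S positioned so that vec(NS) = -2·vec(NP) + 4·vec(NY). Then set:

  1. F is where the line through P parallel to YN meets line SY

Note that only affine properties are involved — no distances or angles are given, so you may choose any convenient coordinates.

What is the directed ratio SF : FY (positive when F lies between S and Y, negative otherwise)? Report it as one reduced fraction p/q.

SF:FY = -3

Assign N = (0, 0), P = (1, 0), Y = (0, 1), S = (-2, 4) — the answer is frame-independent, so this choice is without loss of generality.
1. F is where the line through P parallel to YN meets line SY ⇒ F = (1, -1/2)
F = S + t·(Y−S) with t = 3/2, so SF:FY = t:(1−t) = 3/2:-1/2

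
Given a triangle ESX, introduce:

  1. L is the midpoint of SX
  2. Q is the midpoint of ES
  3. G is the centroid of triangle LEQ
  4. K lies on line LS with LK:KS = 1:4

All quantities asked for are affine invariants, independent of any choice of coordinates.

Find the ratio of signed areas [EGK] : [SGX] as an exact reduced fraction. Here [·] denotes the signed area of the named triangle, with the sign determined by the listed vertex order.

Choose coordinates E = (0, 0), S = (1, 0), X = (0, 1).
1. L is the midpoint of SX ⇒ L = (1/2, 1/2)
2. Q is the midpoint of ES ⇒ Q = (1/2, 0)
3. G is the centroid of triangle LEQ ⇒ G = (1/3, 1/6)
4. K lies on line LS with LK:KS = 1:4 ⇒ K = (3/5, 2/5)
2·[EGK] = 1/30, 2·[SGX] = -1/2
[EGK]:[SGX] = 1/30:-1/2 = -1/15

[EGK]:[SGX] = -1/15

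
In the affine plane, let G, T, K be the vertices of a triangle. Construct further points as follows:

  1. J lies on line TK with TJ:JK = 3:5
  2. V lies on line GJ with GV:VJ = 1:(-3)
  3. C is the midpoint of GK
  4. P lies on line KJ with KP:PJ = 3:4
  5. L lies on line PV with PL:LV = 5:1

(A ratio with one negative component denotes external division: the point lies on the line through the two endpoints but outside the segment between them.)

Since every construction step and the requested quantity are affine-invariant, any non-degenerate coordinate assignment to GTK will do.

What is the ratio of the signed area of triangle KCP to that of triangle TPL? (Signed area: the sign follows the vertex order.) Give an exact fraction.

[KCP]:[TPL] = 6/41

Work in coordinates with G = (0, 0), T = (1, 0), K = (0, 1).
1. J lies on line TK with TJ:JK = 3:5 ⇒ J = (5/8, 3/8)
2. V lies on line GJ with GV:VJ = 1:(-3) ⇒ V = (-5/16, -3/16)
3. C is the midpoint of GK ⇒ C = (0, 1/2)
4. P lies on line KJ with KP:PJ = 3:4 ⇒ P = (15/56, 41/56)
5. L lies on line PV with PL:LV = 5:1 ⇒ L = (-145/672, -23/672)
2·[KCP] = 15/112, 2·[TPL] = 205/224
[KCP]:[TPL] = 15/112:205/224 = 6/41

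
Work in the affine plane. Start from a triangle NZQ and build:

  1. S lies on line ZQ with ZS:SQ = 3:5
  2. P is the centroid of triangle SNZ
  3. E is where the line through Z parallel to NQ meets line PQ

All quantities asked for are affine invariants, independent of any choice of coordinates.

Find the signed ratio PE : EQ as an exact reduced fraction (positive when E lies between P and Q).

Work in coordinates with N = (0, 0), Z = (1, 0), Q = (0, 1).
1. S lies on line ZQ with ZS:SQ = 3:5 ⇒ S = (5/8, 3/8)
2. P is the centroid of triangle SNZ ⇒ P = (13/24, 1/8)
3. E is where the line through Z parallel to NQ meets line PQ ⇒ E = (1, -8/13)
E = P + t·(Q−P) with t = -11/13, so PE:EQ = t:(1−t) = -11/13:24/13

PE:EQ = -11/24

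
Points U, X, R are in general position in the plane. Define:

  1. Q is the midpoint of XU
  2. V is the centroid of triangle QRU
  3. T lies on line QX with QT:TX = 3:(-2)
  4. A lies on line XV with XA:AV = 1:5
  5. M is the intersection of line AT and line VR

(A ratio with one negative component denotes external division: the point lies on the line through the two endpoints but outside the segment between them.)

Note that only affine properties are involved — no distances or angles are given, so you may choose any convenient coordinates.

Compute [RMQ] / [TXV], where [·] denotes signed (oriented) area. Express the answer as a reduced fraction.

Assign U = (0, 0), X = (1, 0), R = (0, 1) — the answer is frame-independent, so this choice is without loss of generality.
1. Q is the midpoint of XU ⇒ Q = (1/2, 0)
2. V is the centroid of triangle QRU ⇒ V = (1/6, 1/3)
3. T lies on line QX with QT:TX = 3:(-2) ⇒ T = (2, 0)
4. A lies on line XV with XA:AV = 1:5 ⇒ A = (31/36, 1/18)
5. M is the intersection of line AT and line VR ⇒ M = (37/162, 7/81)
2·[RMQ] = 37/162, 2·[TXV] = -1/3
[RMQ]:[TXV] = 37/162:-1/3 = -37/54

[RMQ]:[TXV] = -37/54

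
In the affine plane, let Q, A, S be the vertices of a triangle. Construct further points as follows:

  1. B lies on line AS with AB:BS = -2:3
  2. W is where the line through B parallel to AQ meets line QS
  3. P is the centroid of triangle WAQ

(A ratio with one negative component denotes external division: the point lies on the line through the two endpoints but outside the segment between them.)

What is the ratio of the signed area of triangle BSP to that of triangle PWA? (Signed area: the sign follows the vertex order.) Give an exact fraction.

Set Q = (0, 0), A = (1, 0), S = (0, 1); any affine frame gives the same invariant.
1. B lies on line AS with AB:BS = -2:3 ⇒ B = (3, -2)
2. W is where the line through B parallel to AQ meets line QS ⇒ W = (0, -2)
3. P is the centroid of triangle WAQ ⇒ P = (1/3, -2/3)
2·[BSP] = 4, 2·[PWA] = 2/3
[BSP]:[PWA] = 4:2/3 = 6

[BSP]:[PWA] = 6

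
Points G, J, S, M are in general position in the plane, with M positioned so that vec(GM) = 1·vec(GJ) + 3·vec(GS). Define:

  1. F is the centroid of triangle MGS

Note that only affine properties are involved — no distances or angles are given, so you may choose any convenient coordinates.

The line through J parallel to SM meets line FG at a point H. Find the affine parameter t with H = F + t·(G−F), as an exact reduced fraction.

t = 4

Choose coordinates G = (0, 0), J = (1, 0), S = (0, 1), M = (1, 3).
1. F is the centroid of triangle MGS ⇒ F = (1/3, 4/3)
through J parallel to SM: direction (1, 2); meets FG at H = (-1, -4)
H = F + t·(G−F) with t = 4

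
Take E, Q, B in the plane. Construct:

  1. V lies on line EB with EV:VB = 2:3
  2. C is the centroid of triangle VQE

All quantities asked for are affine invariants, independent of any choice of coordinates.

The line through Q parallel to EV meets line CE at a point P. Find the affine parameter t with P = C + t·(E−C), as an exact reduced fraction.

t = -2

Choose coordinates E = (0, 0), Q = (1, 0), B = (0, 1).
1. V lies on line EB with EV:VB = 2:3 ⇒ V = (0, 2/5)
2. C is the centroid of triangle VQE ⇒ C = (1/3, 2/15)
through Q parallel to EV: direction (0, 2/5); meets CE at P = (1, 2/5)
P = C + t·(E−C) with t = -2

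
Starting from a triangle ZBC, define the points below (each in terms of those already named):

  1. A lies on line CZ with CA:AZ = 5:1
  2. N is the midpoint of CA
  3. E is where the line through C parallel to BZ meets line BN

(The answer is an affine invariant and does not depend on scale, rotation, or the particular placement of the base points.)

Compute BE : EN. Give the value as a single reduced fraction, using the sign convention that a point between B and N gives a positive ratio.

BE:EN = -12/5

Work in coordinates with Z = (0, 0), B = (1, 0), C = (0, 1).
1. A lies on line CZ with CA:AZ = 5:1 ⇒ A = (0, 1/6)
2. N is the midpoint of CA ⇒ N = (0, 7/12)
3. E is where the line through C parallel to BZ meets line BN ⇒ E = (-5/7, 1)
E = B + t·(N−B) with t = 12/7, so BE:EN = t:(1−t) = 12/7:-5/7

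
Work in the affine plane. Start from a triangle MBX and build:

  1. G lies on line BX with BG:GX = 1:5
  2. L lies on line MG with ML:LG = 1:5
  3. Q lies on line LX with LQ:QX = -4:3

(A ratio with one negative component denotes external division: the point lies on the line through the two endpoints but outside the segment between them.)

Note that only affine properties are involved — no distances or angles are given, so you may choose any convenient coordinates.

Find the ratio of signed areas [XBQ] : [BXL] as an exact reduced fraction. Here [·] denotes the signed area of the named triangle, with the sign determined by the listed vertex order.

[XBQ]:[BXL] = 3

Assign M = (0, 0), B = (1, 0), X = (0, 1) — the answer is frame-independent, so this choice is without loss of generality.
1. G lies on line BX with BG:GX = 1:5 ⇒ G = (5/6, 1/6)
2. L lies on line MG with ML:LG = 1:5 ⇒ L = (5/36, 1/36)
3. Q lies on line LX with LQ:QX = -4:3 ⇒ Q = (-5/12, 47/12)
2·[XBQ] = 5/2, 2·[BXL] = 5/6
[XBQ]:[BXL] = 5/2:5/6 = 3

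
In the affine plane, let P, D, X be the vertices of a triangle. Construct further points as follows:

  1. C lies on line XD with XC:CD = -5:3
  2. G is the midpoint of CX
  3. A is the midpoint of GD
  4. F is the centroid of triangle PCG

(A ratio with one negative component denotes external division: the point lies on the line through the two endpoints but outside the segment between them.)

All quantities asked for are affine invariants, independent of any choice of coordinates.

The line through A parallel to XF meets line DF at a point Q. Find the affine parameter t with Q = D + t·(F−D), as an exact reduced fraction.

Assign P = (0, 0), D = (1, 0), X = (0, 1) — the answer is frame-independent, so this choice is without loss of generality.
1. C lies on line XD with XC:CD = -5:3 ⇒ C = (5/2, -3/2)
2. G is the midpoint of CX ⇒ G = (5/4, -1/4)
3. A is the midpoint of GD ⇒ A = (9/8, -1/8)
4. F is the centroid of triangle PCG ⇒ F = (5/4, -7/12)
through A parallel to XF: direction (5/4, -19/12); meets DF at Q = (31/32, 7/96)
Q = D + t·(F−D) with t = -1/8

t = -1/8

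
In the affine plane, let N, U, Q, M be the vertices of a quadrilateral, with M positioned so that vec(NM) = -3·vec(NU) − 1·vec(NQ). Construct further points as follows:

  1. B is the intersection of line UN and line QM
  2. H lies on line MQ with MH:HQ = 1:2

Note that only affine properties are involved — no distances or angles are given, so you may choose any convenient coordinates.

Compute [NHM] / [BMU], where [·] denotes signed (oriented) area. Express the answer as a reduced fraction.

[NHM]:[BMU] = 2/5

Work in coordinates with N = (0, 0), U = (1, 0), Q = (0, 1), M = (-3, -1).
1. B is the intersection of line UN and line QM ⇒ B = (-3/2, 0)
2. H lies on line MQ with MH:HQ = 1:2 ⇒ H = (-2, -1/3)
2·[NHM] = 1, 2·[BMU] = 5/2
[NHM]:[BMU] = 1:5/2 = 2/5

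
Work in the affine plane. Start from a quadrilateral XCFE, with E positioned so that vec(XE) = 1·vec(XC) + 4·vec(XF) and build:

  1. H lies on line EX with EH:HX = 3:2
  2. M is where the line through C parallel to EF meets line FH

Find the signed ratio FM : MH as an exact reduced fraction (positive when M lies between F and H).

Assign X = (0, 0), C = (1, 0), F = (0, 1), E = (1, 4) — the answer is frame-independent, so this choice is without loss of generality.
1. H lies on line EX with EH:HX = 3:2 ⇒ H = (2/5, 8/5)
2. M is where the line through C parallel to EF meets line FH ⇒ M = (8/3, 5)
M = F + t·(H−F) with t = 20/3, so FM:MH = t:(1−t) = 20/3:-17/3

FM:MH = -20/17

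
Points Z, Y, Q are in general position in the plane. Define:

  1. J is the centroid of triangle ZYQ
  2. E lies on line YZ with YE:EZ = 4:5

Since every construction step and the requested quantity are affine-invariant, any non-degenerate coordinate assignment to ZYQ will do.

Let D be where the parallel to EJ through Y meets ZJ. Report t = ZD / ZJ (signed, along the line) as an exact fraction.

Work in coordinates with Z = (0, 0), Y = (1, 0), Q = (0, 1).
1. J is the centroid of triangle ZYQ ⇒ J = (1/3, 1/3)
2. E lies on line YZ with YE:EZ = 4:5 ⇒ E = (5/9, 0)
through Y parallel to EJ: direction (-2/9, 1/3); meets ZJ at D = (3/5, 3/5)
D = Z + t·(J−Z) with t = 9/5

t = 9/5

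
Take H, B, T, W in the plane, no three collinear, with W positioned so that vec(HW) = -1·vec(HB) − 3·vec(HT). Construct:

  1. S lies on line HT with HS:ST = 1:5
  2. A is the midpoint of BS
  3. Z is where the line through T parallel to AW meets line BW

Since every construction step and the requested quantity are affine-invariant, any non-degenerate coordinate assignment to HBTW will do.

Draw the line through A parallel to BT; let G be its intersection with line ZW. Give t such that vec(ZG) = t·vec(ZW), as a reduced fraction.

t = 32/21

Choose coordinates H = (0, 0), B = (1, 0), T = (0, 1), W = (-1, -3).
1. S lies on line HT with HS:ST = 1:5 ⇒ S = (0, 1/6)
2. A is the midpoint of BS ⇒ A = (1/2, 1/12)
3. Z is where the line through T parallel to AW meets line BW ⇒ Z = (-9/2, -33/4)
through A parallel to BT: direction (-1, 1); meets ZW at G = (5/6, -1/4)
G = Z + t·(W−Z) with t = 32/21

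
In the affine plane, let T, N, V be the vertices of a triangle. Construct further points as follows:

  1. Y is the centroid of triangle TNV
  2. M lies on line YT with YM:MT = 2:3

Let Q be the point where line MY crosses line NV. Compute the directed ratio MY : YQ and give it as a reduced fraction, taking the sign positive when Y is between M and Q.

Work in coordinates with T = (0, 0), N = (1, 0), V = (0, 1).
1. Y is the centroid of triangle TNV ⇒ Y = (1/3, 1/3)
2. M lies on line YT with YM:MT = 2:3 ⇒ M = (1/5, 1/5)
line MY meets NV at Q = (1/2, 1/2)
Y = M + t·(Q−M) with t = 4/9, so MY:YQ = 4/9:5/9

MY:YQ = 4/5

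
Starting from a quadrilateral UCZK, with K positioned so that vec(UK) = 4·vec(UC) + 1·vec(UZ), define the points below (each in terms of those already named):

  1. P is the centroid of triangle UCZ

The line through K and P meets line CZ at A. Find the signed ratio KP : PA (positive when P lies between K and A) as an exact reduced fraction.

Choose coordinates U = (0, 0), C = (1, 0), Z = (0, 1), K = (4, 1).
1. P is the centroid of triangle UCZ ⇒ P = (1/3, 1/3)
line KP meets CZ at A = (8/13, 5/13)
P = K + t·(A−K) with t = 13/12, so KP:PA = 13/12:-1/12

KP:PA = -13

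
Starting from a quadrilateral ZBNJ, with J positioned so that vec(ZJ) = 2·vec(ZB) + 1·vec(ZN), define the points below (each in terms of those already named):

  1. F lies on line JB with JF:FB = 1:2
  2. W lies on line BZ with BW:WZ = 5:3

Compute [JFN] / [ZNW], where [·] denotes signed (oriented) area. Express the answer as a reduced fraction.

Set Z = (0, 0), B = (1, 0), N = (0, 1), J = (2, 1); any affine frame gives the same invariant.
1. F lies on line JB with JF:FB = 1:2 ⇒ F = (5/3, 2/3)
2. W lies on line BZ with BW:WZ = 5:3 ⇒ W = (3/8, 0)
2·[JFN] = -2/3, 2·[ZNW] = -3/8
[JFN]:[ZNW] = -2/3:-3/8 = 16/9

[JFN]:[ZNW] = 16/9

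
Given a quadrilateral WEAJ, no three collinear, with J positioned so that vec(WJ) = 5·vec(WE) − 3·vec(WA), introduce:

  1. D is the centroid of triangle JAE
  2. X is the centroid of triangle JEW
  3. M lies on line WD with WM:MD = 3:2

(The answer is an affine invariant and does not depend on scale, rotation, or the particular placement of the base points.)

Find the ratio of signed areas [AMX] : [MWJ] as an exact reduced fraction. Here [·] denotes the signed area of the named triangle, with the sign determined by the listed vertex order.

[AMX]:[MWJ] = 1/4

Assign W = (0, 0), E = (1, 0), A = (0, 1), J = (5, -3) — the answer is frame-independent, so this choice is without loss of generality.
1. D is the centroid of triangle JAE ⇒ D = (2, -2/3)
2. X is the centroid of triangle JEW ⇒ X = (2, -1)
3. M lies on line WD with WM:MD = 3:2 ⇒ M = (6/5, -2/5)
2·[AMX] = 2/5, 2·[MWJ] = 8/5
[AMX]:[MWJ] = 2/5:8/5 = 1/4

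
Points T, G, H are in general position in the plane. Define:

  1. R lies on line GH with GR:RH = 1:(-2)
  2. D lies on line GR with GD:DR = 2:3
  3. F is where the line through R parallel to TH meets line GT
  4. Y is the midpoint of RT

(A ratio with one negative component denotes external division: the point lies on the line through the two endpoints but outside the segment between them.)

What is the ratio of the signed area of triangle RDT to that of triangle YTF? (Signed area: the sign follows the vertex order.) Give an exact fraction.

Assign T = (0, 0), G = (1, 0), H = (0, 1) — the answer is frame-independent, so this choice is without loss of generality.
1. R lies on line GH with GR:RH = 1:(-2) ⇒ R = (2, -1)
2. D lies on line GR with GD:DR = 2:3 ⇒ D = (7/5, -2/5)
3. F is where the line through R parallel to TH meets line GT ⇒ F = (2, 0)
4. Y is the midpoint of RT ⇒ Y = (1, -1/2)
2·[RDT] = 3/5, 2·[YTF] = -1
[RDT]:[YTF] = 3/5:-1 = -3/5

[RDT]:[YTF] = -3/5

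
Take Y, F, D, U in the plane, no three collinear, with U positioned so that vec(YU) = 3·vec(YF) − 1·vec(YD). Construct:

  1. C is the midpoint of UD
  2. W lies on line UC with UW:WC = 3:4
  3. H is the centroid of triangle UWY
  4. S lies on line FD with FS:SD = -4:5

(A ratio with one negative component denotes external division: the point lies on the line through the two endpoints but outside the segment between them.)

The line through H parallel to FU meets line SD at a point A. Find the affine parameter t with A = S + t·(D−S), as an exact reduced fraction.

t = 157/210

Choose coordinates Y = (0, 0), F = (1, 0), D = (0, 1), U = (3, -1).
1. C is the midpoint of UD ⇒ C = (3/2, 0)
2. W lies on line UC with UW:WC = 3:4 ⇒ W = (33/14, -4/7)
3. H is the centroid of triangle UWY ⇒ H = (25/14, -11/21)
4. S lies on line FD with FS:SD = -4:5 ⇒ S = (5, -4)
through H parallel to FU: direction (2, -1); meets SD at A = (53/42, -11/42)
A = S + t·(D−S) with t = 157/210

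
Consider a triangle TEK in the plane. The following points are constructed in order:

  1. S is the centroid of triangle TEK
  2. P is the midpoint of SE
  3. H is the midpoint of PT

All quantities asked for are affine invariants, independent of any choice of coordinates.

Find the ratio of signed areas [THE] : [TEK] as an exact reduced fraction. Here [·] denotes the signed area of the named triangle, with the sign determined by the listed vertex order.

Work in coordinates with T = (0, 0), E = (1, 0), K = (0, 1).
1. S is the centroid of triangle TEK ⇒ S = (1/3, 1/3)
2. P is the midpoint of SE ⇒ P = (2/3, 1/6)
3. H is the midpoint of PT ⇒ H = (1/3, 1/12)
2·[THE] = -1/12, 2·[TEK] = 1
[THE]:[TEK] = -1/12:1 = -1/12

[THE]:[TEK] = -1/12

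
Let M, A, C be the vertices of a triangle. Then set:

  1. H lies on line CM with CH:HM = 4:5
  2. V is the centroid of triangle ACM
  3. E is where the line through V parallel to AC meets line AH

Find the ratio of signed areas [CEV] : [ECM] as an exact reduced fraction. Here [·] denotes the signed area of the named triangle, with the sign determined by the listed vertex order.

[CEV]:[ECM] = 1/9

Work in coordinates with M = (0, 0), A = (1, 0), C = (0, 1).
1. H lies on line CM with CH:HM = 4:5 ⇒ H = (0, 5/9)
2. V is the centroid of triangle ACM ⇒ V = (1/3, 1/3)
3. E is where the line through V parallel to AC meets line AH ⇒ E = (1/4, 5/12)
2·[CEV] = 1/36, 2·[ECM] = 1/4
[CEV]:[ECM] = 1/36:1/4 = 1/9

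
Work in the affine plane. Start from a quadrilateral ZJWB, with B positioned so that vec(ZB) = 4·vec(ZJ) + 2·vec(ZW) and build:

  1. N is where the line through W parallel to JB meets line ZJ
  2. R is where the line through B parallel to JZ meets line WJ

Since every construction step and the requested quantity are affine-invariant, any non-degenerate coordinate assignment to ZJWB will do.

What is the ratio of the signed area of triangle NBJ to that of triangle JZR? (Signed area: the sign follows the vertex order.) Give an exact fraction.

Work in coordinates with Z = (0, 0), J = (1, 0), W = (0, 1), B = (4, 2).
1. N is where the line through W parallel to JB meets line ZJ ⇒ N = (-3/2, 0)
2. R is where the line through B parallel to JZ meets line WJ ⇒ R = (-1, 2)
2·[NBJ] = -5, 2·[JZR] = -2
[NBJ]:[JZR] = -5:-2 = 5/2

[NBJ]:[JZR] = 5/2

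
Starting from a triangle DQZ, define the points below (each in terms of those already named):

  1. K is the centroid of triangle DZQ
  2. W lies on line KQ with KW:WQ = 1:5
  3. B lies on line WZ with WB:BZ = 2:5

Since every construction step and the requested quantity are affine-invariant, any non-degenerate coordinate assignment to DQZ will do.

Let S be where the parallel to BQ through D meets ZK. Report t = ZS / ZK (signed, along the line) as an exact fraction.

Choose coordinates D = (0, 0), Q = (1, 0), Z = (0, 1).
1. K is the centroid of triangle DZQ ⇒ K = (1/3, 1/3)
2. W lies on line KQ with KW:WQ = 1:5 ⇒ W = (4/9, 5/18)
3. B lies on line WZ with WB:BZ = 2:5 ⇒ B = (20/63, 61/126)
through D parallel to BQ: direction (43/63, -61/126); meets ZK at S = (86/111, -61/111)
S = Z + t·(K−Z) with t = 86/37

t = 86/37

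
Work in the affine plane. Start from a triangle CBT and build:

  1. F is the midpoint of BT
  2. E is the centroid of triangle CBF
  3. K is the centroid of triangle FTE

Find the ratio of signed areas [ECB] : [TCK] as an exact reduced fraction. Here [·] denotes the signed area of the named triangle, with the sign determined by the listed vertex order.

Assign C = (0, 0), B = (1, 0), T = (0, 1) — the answer is frame-independent, so this choice is without loss of generality.
1. F is the midpoint of BT ⇒ F = (1/2, 1/2)
2. E is the centroid of triangle CBF ⇒ E = (1/2, 1/6)
3. K is the centroid of triangle FTE ⇒ K = (1/3, 5/9)
2·[ECB] = 1/6, 2·[TCK] = 1/3
[ECB]:[TCK] = 1/6:1/3 = 1/2

[ECB]:[TCK] = 1/2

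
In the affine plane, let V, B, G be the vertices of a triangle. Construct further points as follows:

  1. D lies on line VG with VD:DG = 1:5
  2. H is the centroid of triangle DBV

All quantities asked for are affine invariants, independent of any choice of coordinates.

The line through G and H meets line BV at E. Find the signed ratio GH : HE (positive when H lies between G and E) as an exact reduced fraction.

GH:HE = 17

Assign V = (0, 0), B = (1, 0), G = (0, 1) — the answer is frame-independent, so this choice is without loss of generality.
1. D lies on line VG with VD:DG = 1:5 ⇒ D = (0, 1/6)
2. H is the centroid of triangle DBV ⇒ H = (1/3, 1/18)
line GH meets BV at E = (6/17, 0)
H = G + t·(E−G) with t = 17/18, so GH:HE = 17/18:1/18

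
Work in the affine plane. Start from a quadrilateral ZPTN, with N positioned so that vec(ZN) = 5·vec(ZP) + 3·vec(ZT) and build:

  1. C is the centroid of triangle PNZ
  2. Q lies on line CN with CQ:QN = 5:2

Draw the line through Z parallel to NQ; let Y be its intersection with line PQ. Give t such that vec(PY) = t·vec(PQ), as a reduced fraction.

t = 2

Assign Z = (0, 0), P = (1, 0), T = (0, 1), N = (5, 3) — the answer is frame-independent, so this choice is without loss of generality.
1. C is the centroid of triangle PNZ ⇒ C = (2, 1)
2. Q lies on line CN with CQ:QN = 5:2 ⇒ Q = (29/7, 17/7)
through Z parallel to NQ: direction (-6/7, -4/7); meets PQ at Y = (51/7, 34/7)
Y = P + t·(Q−P) with t = 2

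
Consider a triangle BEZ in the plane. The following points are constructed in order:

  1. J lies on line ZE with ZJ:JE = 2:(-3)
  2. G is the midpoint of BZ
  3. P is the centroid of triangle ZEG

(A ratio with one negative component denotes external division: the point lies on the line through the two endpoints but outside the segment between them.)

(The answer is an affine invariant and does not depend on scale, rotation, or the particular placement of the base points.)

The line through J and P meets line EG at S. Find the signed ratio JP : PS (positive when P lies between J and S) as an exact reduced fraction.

Work in coordinates with B = (0, 0), E = (1, 0), Z = (0, 1).
1. J lies on line ZE with ZJ:JE = 2:(-3) ⇒ J = (-2, 3)
2. G is the midpoint of BZ ⇒ G = (0, 1/2)
3. P is the centroid of triangle ZEG ⇒ P = (1/3, 1/2)
line JP meets EG at S = (5/8, 3/16)
P = J + t·(S−J) with t = 8/9, so JP:PS = 8/9:1/9

JP:PS = 8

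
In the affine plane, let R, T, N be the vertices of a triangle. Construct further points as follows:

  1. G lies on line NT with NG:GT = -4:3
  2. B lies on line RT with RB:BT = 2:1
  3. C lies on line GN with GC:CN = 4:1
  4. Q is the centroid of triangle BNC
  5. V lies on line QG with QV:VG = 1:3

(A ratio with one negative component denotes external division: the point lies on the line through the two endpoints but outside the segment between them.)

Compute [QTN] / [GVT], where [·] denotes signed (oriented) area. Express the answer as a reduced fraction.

[QTN]:[GVT] = -4/9

Choose coordinates R = (0, 0), T = (1, 0), N = (0, 1).
1. G lies on line NT with NG:GT = -4:3 ⇒ G = (4, -3)
2. B lies on line RT with RB:BT = 2:1 ⇒ B = (2/3, 0)
3. C lies on line GN with GC:CN = 4:1 ⇒ C = (4/5, 1/5)
4. Q is the centroid of triangle BNC ⇒ Q = (22/45, 2/5)
5. V lies on line QG with QV:VG = 1:3 ⇒ V = (41/30, -9/20)
2·[QTN] = 1/9, 2·[GVT] = -1/4
[QTN]:[GVT] = 1/9:-1/4 = -4/9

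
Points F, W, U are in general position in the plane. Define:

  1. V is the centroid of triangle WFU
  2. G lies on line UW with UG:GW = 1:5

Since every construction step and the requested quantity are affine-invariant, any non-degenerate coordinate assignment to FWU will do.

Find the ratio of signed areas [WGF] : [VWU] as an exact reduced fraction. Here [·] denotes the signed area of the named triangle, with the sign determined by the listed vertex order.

Choose coordinates F = (0, 0), W = (1, 0), U = (0, 1).
1. V is the centroid of triangle WFU ⇒ V = (1/3, 1/3)
2. G lies on line UW with UG:GW = 1:5 ⇒ G = (1/6, 5/6)
2·[WGF] = 5/6, 2·[VWU] = 1/3
[WGF]:[VWU] = 5/6:1/3 = 5/2

[WGF]:[VWU] = 5/2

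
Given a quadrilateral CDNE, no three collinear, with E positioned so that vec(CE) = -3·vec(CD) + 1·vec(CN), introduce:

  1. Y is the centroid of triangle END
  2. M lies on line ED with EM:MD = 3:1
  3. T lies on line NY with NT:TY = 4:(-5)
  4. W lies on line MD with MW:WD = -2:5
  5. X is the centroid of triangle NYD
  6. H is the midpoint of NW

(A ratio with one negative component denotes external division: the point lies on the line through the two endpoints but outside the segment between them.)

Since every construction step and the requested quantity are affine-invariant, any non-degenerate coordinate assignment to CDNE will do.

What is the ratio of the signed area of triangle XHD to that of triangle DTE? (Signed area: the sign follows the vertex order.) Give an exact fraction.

Set C = (0, 0), D = (1, 0), N = (0, 1), E = (-3, 1); any affine frame gives the same invariant.
1. Y is the centroid of triangle END ⇒ Y = (-2/3, 2/3)
2. M lies on line ED with EM:MD = 3:1 ⇒ M = (0, 1/4)
3. T lies on line NY with NT:TY = 4:(-5) ⇒ T = (8/3, 7/3)
4. W lies on line MD with MW:WD = -2:5 ⇒ W = (-2/3, 5/12)
5. X is the centroid of triangle NYD ⇒ X = (1/9, 5/9)
6. H is the midpoint of NW ⇒ H = (-1/3, 17/24)
2·[XHD] = 1/9, 2·[DTE] = 11
[XHD]:[DTE] = 1/9:11 = 1/99

[XHD]:[DTE] = 1/99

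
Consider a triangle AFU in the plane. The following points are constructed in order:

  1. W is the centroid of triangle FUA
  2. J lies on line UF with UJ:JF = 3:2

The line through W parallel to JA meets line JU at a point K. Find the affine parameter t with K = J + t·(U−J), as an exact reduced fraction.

Choose coordinates A = (0, 0), F = (1, 0), U = (0, 1).
1. W is the centroid of triangle FUA ⇒ W = (1/3, 1/3)
2. J lies on line UF with UJ:JF = 3:2 ⇒ J = (3/5, 2/5)
through W parallel to JA: direction (-3/5, -2/5); meets JU at K = (8/15, 7/15)
K = J + t·(U−J) with t = 1/9

t = 1/9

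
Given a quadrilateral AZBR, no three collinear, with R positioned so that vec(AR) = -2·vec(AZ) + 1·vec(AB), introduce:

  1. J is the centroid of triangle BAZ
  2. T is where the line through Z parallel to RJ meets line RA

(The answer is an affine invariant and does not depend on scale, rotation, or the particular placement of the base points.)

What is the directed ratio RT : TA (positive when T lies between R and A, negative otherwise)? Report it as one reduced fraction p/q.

Work in coordinates with A = (0, 0), Z = (1, 0), B = (0, 1), R = (-2, 1).
1. J is the centroid of triangle BAZ ⇒ J = (1/3, 1/3)
2. T is where the line through Z parallel to RJ meets line RA ⇒ T = (-4/3, 2/3)
T = R + t·(A−R) with t = 1/3, so RT:TA = t:(1−t) = 1/3:2/3

RT:TA = 1/2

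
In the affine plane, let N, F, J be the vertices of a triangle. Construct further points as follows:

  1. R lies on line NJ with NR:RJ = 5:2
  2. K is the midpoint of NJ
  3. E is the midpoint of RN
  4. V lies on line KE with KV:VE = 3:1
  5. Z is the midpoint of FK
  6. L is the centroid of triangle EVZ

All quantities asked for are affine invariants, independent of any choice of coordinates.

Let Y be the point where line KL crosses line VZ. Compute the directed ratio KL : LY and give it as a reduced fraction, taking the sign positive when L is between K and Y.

KL:LY = -10

Work in coordinates with N = (0, 0), F = (1, 0), J = (0, 1).
1. R lies on line NJ with NR:RJ = 5:2 ⇒ R = (0, 5/7)
2. K is the midpoint of NJ ⇒ K = (0, 1/2)
3. E is the midpoint of RN ⇒ E = (0, 5/14)
4. V lies on line KE with KV:VE = 3:1 ⇒ V = (0, 11/28)
5. Z is the midpoint of FK ⇒ Z = (1/2, 1/4)
6. L is the centroid of triangle EVZ ⇒ L = (1/6, 1/3)
line KL meets VZ at Y = (3/20, 7/20)
L = K + t·(Y−K) with t = 10/9, so KL:LY = 10/9:-1/9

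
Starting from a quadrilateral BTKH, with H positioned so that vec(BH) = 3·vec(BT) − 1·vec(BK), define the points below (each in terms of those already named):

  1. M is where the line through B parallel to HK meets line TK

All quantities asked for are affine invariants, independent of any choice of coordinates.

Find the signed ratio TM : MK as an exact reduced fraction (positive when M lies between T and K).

TM:MK = -2/3

Choose coordinates B = (0, 0), T = (1, 0), K = (0, 1), H = (3, -1).
1. M is where the line through B parallel to HK meets line TK ⇒ M = (3, -2)
M = T + t·(K−T) with t = -2, so TM:MK = t:(1−t) = -2:3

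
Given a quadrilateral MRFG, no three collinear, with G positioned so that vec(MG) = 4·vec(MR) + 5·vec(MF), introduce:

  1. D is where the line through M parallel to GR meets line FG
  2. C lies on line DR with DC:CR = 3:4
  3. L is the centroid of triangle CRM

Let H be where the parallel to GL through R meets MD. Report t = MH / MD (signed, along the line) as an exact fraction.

Set M = (0, 0), R = (1, 0), F = (0, 1), G = (4, 5); any affine frame gives the same invariant.
1. D is where the line through M parallel to GR meets line FG ⇒ D = (3/2, 5/2)
2. C lies on line DR with DC:CR = 3:4 ⇒ C = (9/7, 10/7)
3. L is the centroid of triangle CRM ⇒ L = (16/21, 10/21)
through R parallel to GL: direction (-68/21, -95/21); meets MD at H = (-57/11, -95/11)
H = M + t·(D−M) with t = -38/11

t = -38/11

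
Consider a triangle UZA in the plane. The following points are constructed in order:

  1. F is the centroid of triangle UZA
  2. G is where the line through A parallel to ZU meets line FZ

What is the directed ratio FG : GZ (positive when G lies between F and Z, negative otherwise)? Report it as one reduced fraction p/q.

Work in coordinates with U = (0, 0), Z = (1, 0), A = (0, 1).
1. F is the centroid of triangle UZA ⇒ F = (1/3, 1/3)
2. G is where the line through A parallel to ZU meets line FZ ⇒ G = (-1, 1)
G = F + t·(Z−F) with t = -2, so FG:GZ = t:(1−t) = -2:3

FG:GZ = -2/3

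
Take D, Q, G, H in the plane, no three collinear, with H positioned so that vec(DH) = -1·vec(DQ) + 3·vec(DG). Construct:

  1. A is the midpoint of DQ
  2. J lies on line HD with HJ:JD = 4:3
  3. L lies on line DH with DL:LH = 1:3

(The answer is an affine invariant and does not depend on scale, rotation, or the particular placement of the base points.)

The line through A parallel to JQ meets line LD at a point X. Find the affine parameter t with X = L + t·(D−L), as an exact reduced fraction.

t = 1/7

Assign D = (0, 0), Q = (1, 0), G = (0, 1), H = (-1, 3) — the answer is frame-independent, so this choice is without loss of generality.
1. A is the midpoint of DQ ⇒ A = (1/2, 0)
2. J lies on line HD with HJ:JD = 4:3 ⇒ J = (-3/7, 9/7)
3. L lies on line DH with DL:LH = 1:3 ⇒ L = (-1/4, 3/4)
through A parallel to JQ: direction (10/7, -9/7); meets LD at X = (-3/14, 9/14)
X = L + t·(D−L) with t = 1/7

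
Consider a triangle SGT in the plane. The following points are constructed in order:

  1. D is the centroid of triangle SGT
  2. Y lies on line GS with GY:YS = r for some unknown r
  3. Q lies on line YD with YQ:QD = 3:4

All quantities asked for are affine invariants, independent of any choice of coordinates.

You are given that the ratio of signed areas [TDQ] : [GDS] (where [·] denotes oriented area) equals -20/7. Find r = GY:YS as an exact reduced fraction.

r = -3/2

Set S = (0, 0), G = (1, 0), T = (0, 1); any affine frame gives the same invariant.
1. D is the centroid of triangle SGT ⇒ D = (1/3, 1/3)
2. With GY:YS = r, write λ = r/(r+1) so Y = G + λ·(S−G); Y is affine-linear in λ
3. Q lies on line YD with YQ:QD = 3:4 ⇒ Q is an affine combination of earlier points and hence also affine-linear in λ
Every point depending on Y is an affine combination of Y and λ-independent points, so each such coordinate is linear in λ; the λ² term in each signed area is a multiple of (S−G)×(S−G) = 0, so 2·[TDQ] and 2·[GDS] are each linear in λ. Evaluating at λ=0 and λ=1:
  2·[TDQ] = -8/21·λ + 4/21,   2·[GDS] = 1/3
So [TDQ]:[GDS] = (-8/21·λ + 4/21) / (1/3). Setting this equal to -20/7:
  -8/21·λ + 4/21 = -20/7·(1/3)  ⇒  λ = 3
Then r = λ/(1−λ) = (3)/(-2) = -3/2. Check: with r = -3/2, Y = (-2, 0) and [TDQ]:[GDS] = -20/7 as required.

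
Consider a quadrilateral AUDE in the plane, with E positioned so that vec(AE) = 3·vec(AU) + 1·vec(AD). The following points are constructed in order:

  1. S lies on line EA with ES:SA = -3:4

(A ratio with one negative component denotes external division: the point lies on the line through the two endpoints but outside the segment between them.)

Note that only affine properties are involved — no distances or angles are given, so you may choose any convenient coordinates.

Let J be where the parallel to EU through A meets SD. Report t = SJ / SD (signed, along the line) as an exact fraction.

Set A = (0, 0), U = (1, 0), D = (0, 1), E = (3, 1); any affine frame gives the same invariant.
1. S lies on line EA with ES:SA = -3:4 ⇒ S = (12, 4)
through A parallel to EU: direction (-2, -1); meets SD at J = (4, 2)
J = S + t·(D−S) with t = 2/3

t = 2/3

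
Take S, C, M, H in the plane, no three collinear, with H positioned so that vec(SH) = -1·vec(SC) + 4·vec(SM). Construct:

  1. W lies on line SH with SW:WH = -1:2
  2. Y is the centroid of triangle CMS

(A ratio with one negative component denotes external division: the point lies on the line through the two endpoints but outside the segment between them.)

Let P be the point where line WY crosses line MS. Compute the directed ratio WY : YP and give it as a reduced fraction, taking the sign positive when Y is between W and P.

Work in coordinates with S = (0, 0), C = (1, 0), M = (0, 1), H = (-1, 4).
1. W lies on line SH with SW:WH = -1:2 ⇒ W = (1, -4)
2. Y is the centroid of triangle CMS ⇒ Y = (1/3, 1/3)
line WY meets MS at P = (0, 5/2)
Y = W + t·(P−W) with t = 2/3, so WY:YP = 2/3:1/3

WY:YP = 2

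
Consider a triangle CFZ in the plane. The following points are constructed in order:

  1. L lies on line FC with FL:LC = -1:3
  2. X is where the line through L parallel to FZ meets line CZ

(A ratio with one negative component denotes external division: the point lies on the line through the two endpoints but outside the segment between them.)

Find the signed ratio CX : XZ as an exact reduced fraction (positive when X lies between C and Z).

Set C = (0, 0), F = (1, 0), Z = (0, 1); any affine frame gives the same invariant.
1. L lies on line FC with FL:LC = -1:3 ⇒ L = (3/2, 0)
2. X is where the line through L parallel to FZ meets line CZ ⇒ X = (0, 3/2)
X = C + t·(Z−C) with t = 3/2, so CX:XZ = t:(1−t) = 3/2:-1/2

CX:XZ = -3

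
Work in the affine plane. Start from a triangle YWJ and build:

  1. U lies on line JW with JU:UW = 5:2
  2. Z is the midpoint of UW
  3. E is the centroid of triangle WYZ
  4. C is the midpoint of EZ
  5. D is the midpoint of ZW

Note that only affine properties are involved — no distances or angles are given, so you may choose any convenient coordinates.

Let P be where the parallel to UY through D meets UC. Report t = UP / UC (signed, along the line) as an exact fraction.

Set Y = (0, 0), W = (1, 0), J = (0, 1); any affine frame gives the same invariant.
1. U lies on line JW with JU:UW = 5:2 ⇒ U = (5/7, 2/7)
2. Z is the midpoint of UW ⇒ Z = (6/7, 1/7)
3. E is the centroid of triangle WYZ ⇒ E = (13/21, 1/21)
4. C is the midpoint of EZ ⇒ C = (31/42, 2/21)
5. D is the midpoint of ZW ⇒ D = (13/14, 1/14)
through D parallel to UY: direction (-5/7, -2/7); meets UC at P = (3/4, 0)
P = U + t·(C−U) with t = 3/2

t = 3/2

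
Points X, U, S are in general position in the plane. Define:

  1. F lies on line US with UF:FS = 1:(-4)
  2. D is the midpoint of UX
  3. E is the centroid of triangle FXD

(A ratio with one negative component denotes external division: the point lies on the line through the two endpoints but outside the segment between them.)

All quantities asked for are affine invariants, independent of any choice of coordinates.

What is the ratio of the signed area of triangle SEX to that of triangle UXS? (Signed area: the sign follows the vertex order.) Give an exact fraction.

[SEX]:[UXS] = 11/18

Work in coordinates with X = (0, 0), U = (1, 0), S = (0, 1).
1. F lies on line US with UF:FS = 1:(-4) ⇒ F = (4/3, -1/3)
2. D is the midpoint of UX ⇒ D = (1/2, 0)
3. E is the centroid of triangle FXD ⇒ E = (11/18, -1/9)
2·[SEX] = -11/18, 2·[UXS] = -1
[SEX]:[UXS] = -11/18:-1 = 11/18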